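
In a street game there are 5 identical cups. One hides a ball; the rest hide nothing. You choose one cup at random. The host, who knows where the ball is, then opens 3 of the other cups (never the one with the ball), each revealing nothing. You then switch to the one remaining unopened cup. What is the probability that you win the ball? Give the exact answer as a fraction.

Your original cup holds the ball with probability 1/5, so the other 4 collectively hold it with probability 4/5.
The host can always find 3 empty cups to open, so the reveals don't change that 4/5; it is now spread over the 1 remaining unopened cup.
P(win by switching) = (4/5) · (1/1) = 4/5.

4/5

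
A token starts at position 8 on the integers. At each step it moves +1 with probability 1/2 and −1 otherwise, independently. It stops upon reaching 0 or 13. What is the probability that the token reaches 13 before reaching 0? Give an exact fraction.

With a fair step, P(i) = ½P(i−1) + ½P(i+1) with P(0)=0, P(13)=1 has the linear solution P(i) = i/13.
P(8) = 8/13.

8/13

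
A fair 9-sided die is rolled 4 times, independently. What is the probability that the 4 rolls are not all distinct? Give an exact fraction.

131/243

P(all 4 different) = 9/9 · 8/9 · ··· · 6/9 = 112/243.
P(at least two equal) = 1 − 112/243 = 131/243.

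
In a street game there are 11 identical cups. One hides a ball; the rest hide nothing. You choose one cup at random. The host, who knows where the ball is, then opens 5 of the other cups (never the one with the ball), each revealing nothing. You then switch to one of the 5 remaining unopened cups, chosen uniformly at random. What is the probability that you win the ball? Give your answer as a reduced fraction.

2/11

Your original cup holds the ball with probability 1/11, so the other 10 collectively hold it with probability 10/11.
The host can always find 5 empty cups to open, so the reveals don't change that 10/11; it is now spread over the 5 remaining unopened cups.
P(win by switching) = (10/11) · (1/5) = 2/11.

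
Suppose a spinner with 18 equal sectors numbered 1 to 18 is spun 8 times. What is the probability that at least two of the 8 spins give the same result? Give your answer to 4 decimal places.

0.8399

P(all 8 different) = 18/18 · 17/18 · ··· · 11/18 ≈ 0.1601.
P(at least two equal) = 1 − 0.1601 = 0.8399.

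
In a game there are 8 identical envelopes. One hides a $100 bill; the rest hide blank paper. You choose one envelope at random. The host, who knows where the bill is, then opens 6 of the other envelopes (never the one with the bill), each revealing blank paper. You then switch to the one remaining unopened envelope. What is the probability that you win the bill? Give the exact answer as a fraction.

7/8

Your original envelope holds the bill with probability 1/8, so the other 7 collectively hold it with probability 7/8.
The host can always find 6 empty envelopes to open, so the reveals don't change that 7/8; it is now spread over the 1 remaining unopened envelope.
P(win by switching) = (7/8) · (1/1) = 7/8.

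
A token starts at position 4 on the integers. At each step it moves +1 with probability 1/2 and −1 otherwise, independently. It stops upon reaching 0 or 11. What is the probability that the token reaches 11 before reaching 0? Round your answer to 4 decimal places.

0.3636

With a fair step, P(i) = ½P(i−1) + ½P(i+1) with P(0)=0, P(11)=1 has the linear solution P(i) = i/11.
P(4) = 4/11 ≈ 0.3636.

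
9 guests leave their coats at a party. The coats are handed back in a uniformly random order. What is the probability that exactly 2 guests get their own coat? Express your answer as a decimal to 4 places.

Choose which 2 of the 9 are fixed: C(9,2) = 36 ways.
The remaining 7 must have no fixed point: D(7) = 1854.
P = 36·1854/362880 = 103/560 ≈ 0.1839.

0.1839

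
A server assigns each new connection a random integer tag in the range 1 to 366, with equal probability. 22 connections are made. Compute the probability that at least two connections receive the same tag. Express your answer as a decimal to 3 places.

It's easier to compute the probability that all 22 are distinct.
P(all distinct) = 366/366 · 365/366 · ··· · 345/366 ≈ 0.525.
So the probability of at least one match is 1 − 0.525 = 0.475.

0.475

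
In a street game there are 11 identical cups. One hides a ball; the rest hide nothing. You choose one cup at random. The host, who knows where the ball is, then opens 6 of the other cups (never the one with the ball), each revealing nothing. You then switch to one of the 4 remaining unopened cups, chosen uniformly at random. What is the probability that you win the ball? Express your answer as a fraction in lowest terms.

Your original cup holds the ball with probability 1/11, so the other 10 collectively hold it with probability 10/11.
The host can always find 6 empty cups to open, so the reveals don't change that 10/11; it is now spread over the 4 remaining unopened cups.
P(win by switching) = (10/11) · (1/4) = 5/22.

5/22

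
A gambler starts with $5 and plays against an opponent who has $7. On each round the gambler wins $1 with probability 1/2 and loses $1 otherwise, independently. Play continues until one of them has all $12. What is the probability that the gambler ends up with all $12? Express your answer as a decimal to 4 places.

With a fair step, P(i) = ½P(i−1) + ½P(i+1) with P(0)=0, P(12)=1 has the linear solution P(i) = i/12.
P(5) = 5/12 ≈ 0.4167.

0.4167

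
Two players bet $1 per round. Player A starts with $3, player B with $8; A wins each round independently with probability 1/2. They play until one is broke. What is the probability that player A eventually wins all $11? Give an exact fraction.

3/11

With a fair step, P(i) = ½P(i−1) + ½P(i+1) with P(0)=0, P(11)=1 has the linear solution P(i) = i/11.
P(3) = 3/11.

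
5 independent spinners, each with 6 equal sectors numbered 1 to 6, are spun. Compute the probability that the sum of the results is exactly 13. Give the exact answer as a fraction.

There are 6^5 = 7776 equally likely outcomes.
The number of ordered 5-tuples from {1,…,6} summing to 13 is 420.
P(sum = 13) = 420/7776 = 35/648.

35/648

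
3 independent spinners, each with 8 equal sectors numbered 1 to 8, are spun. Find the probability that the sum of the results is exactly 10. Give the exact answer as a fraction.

There are 8^3 = 512 equally likely outcomes.
The number of ordered 3-tuples from {1,…,8} summing to 10 is 36.
P(sum = 10) = 36/512 = 9/128.

9/128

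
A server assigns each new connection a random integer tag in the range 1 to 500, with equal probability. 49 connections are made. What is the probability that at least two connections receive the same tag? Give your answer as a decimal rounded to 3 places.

0.912

It's easier to compute the probability that all 49 are distinct.
P(all distinct) = 500/500 · 499/500 · ··· · 452/500 ≈ 0.088.
So the probability of at least one match is 1 − 0.088 = 0.912.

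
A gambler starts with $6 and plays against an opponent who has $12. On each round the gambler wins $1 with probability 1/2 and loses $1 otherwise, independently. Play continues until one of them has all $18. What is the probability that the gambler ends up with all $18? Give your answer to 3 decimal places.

With a fair step, P(i) = ½P(i−1) + ½P(i+1) with P(0)=0, P(18)=1 has the linear solution P(i) = i/18.
P(6) = 6/18 = 1/3 ≈ 0.333.

0.333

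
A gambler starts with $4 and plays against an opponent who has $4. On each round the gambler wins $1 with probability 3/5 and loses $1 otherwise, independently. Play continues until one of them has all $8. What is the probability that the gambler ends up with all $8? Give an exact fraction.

81/97

Let r = q/p = (2/5)/(3/5) = 2/3. The recurrence P(i) = p·P(i+1) + q·P(i−1) with P(0)=0, P(8)=1 gives P(i) = (1 − r^i)/(1 − r^8).
P(4) = (1 − (2/3)^4) / (1 − (2/3)^8) = 81/97.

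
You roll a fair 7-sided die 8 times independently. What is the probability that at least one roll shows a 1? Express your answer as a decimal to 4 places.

0.7086

P(no roll shows a 1) = (6/7)^8 ≈ 0.2914.
P(at least one) = 1 − 0.2914 = 0.7086.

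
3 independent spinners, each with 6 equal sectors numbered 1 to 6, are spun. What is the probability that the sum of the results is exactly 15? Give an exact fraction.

There are 6^3 = 216 equally likely outcomes.
The number of ordered 3-tuples from {1,…,6} summing to 15 is 10.
P(sum = 15) = 10/216 = 5/108.

5/108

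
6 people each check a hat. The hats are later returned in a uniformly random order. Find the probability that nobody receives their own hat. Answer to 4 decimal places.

This is the derangement probability: permutations of 6 with no fixed point.
D(6) = 6! · (1 − 1/1! + 1/2! − ··· + (−1)^6/6!) = 265.
P = 265/720 = 53/144 ≈ 0.3681.

0.3681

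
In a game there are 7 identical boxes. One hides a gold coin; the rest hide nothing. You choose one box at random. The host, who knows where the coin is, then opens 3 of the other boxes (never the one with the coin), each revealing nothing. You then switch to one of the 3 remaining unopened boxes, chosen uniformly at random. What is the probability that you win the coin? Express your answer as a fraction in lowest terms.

Your original box holds the coin with probability 1/7, so the other 6 collectively hold it with probability 6/7.
The host can always find 3 empty boxes to open, so the reveals don't change that 6/7; it is now spread over the 3 remaining unopened boxes.
P(win by switching) = (6/7) · (1/3) = 2/7.

2/7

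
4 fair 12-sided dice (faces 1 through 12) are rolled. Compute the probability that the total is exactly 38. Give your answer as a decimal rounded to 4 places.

There are 12^4 = 20736 equally likely outcomes.
The number of ordered 4-tuples from {1,…,12} summing to 38 is 286.
P(sum = 38) = 286/20736 = 143/10368 ≈ 0.0138.

0.0138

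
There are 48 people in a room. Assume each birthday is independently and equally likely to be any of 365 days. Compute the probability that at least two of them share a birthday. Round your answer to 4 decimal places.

It's easier to compute the probability that all 48 are distinct.
P(all distinct) = 365/365 · 364/365 · ··· · 318/365 ≈ 0.0394.
So the probability of at least one match is 1 − 0.0394 = 0.9606.

0.9606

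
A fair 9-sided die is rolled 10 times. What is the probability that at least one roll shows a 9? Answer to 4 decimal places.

0.6921

P(no roll shows a 9) = (8/9)^10 ≈ 0.3079.
P(at least one) = 1 − 0.3079 = 0.6921.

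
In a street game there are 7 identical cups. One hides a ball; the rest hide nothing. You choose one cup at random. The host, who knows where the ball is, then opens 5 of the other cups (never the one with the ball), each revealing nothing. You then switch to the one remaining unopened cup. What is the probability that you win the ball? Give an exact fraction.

Your original cup holds the ball with probability 1/7, so the other 6 collectively hold it with probability 6/7.
The host can always find 5 empty cups to open, so the reveals don't change that 6/7; it is now spread over the 1 remaining unopened cup.
P(win by switching) = (6/7) · (1/1) = 6/7.

6/7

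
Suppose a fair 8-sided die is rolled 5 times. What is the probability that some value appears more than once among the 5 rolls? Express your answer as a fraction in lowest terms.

P(all 5 different) = 8/8 · 7/8 · ··· · 4/8 = 105/512.
P(at least two equal) = 1 − 105/512 = 407/512.

407/512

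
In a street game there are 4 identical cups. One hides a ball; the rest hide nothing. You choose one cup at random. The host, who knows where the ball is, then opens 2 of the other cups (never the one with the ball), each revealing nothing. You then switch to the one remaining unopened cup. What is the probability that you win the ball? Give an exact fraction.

Your original cup holds the ball with probability 1/4, so the other 3 collectively hold it with probability 3/4.
The host can always find 2 empty cups to open, so the reveals don't change that 3/4; it is now spread over the 1 remaining unopened cup.
P(win by switching) = (3/4) · (1/1) = 3/4.

3/4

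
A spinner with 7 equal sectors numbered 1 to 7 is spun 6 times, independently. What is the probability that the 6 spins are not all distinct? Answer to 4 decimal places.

0.9572

P(all 6 different) = 7/7 · 6/7 · ··· · 2/7 ≈ 0.0428.
P(at least two equal) = 1 − 0.0428 = 0.9572.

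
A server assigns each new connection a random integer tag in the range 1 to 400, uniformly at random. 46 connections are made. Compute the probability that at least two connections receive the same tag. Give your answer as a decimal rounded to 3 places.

0.932

It's easier to compute the probability that all 46 are distinct.
P(all distinct) = 400/400 · 399/400 · ··· · 355/400 ≈ 0.068.
So the probability of at least one match is 1 − 0.068 = 0.932.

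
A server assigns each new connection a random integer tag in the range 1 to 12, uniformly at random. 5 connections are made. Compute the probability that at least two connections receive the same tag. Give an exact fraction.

It's easier to compute the probability that all 5 are distinct.
P(all distinct) = 12/12 · 11/12 · ··· · 8/12 = 55/144.
So the probability of at least one match is 1 − 55/144 = 89/144.

89/144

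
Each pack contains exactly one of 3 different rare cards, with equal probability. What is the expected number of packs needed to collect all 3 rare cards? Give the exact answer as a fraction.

11/2

After i distinct types are collected, each trial gives a new one with probability (3−i)/3, so the expected wait for the next new type is 3/(3−i).
E = 3/3 + 3/2 + 3/1 = 11/2.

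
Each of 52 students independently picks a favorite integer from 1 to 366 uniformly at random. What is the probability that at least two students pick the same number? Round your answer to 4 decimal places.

It's easier to compute the probability that all 52 are distinct.
P(all distinct) = 366/366 · 365/366 · ··· · 315/366 ≈ 0.0222.
So the probability of at least one match is 1 − 0.0222 = 0.9778.

0.9778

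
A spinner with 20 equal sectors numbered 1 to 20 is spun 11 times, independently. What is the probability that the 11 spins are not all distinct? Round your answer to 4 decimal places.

0.9673

P(all 11 different) = 20/20 · 19/20 · ··· · 10/20 ≈ 0.0327.
P(at least two equal) = 1 − 0.0327 = 0.9673.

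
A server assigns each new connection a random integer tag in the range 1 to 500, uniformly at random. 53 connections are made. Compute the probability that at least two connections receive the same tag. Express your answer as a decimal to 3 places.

0.943

It's easier to compute the probability that all 53 are distinct.
P(all distinct) = 500/500 · 499/500 · ··· · 448/500 ≈ 0.057.
So the probability of at least one match is 1 − 0.057 = 0.943.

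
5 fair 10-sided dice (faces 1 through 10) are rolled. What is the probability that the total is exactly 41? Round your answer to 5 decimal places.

There are 10^5 = 100000 equally likely outcomes.
The number of ordered 5-tuples from {1,…,10} summing to 41 is 715.
P(sum = 41) = 715/100000 = 143/20000 ≈ 0.00715.

0.00715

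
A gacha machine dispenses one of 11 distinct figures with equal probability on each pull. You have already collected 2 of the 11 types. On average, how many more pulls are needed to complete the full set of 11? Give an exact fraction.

Starting from 2 distinct types, each trial gives a new one with probability (11−i)/11 when i types are held, so the wait for the next new type is 11/(11−i).
E = 11/9 + 11/8 + 11/7 + 11/6 + 11/5 + 11/4 + 11/3 + 11/2 + 11/1 = 78419/2520.

78419/2520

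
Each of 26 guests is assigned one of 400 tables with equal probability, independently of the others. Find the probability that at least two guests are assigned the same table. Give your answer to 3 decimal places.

It's easier to compute the probability that all 26 are distinct.
P(all distinct) = 400/400 · 399/400 · ··· · 375/400 ≈ 0.436.
So the probability of at least one match is 1 − 0.436 = 0.564.

0.564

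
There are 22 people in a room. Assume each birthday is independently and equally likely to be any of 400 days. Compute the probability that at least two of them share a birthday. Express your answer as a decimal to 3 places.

It's easier to compute the probability that all 22 are distinct.
P(all distinct) = 400/400 · 399/400 · ··· · 379/400 ≈ 0.555.
So the probability of at least one match is 1 − 0.555 = 0.445.

0.445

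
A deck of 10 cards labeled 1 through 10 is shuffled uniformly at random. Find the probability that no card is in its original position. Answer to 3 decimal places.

This is the derangement probability: permutations of 10 with no fixed point.
D(10) = 10! · (1 − 1/1! + 1/2! − ··· + (−1)^10/10!) = 1334961.
P = 1334961/3628800 = 16481/44800 ≈ 0.368.

0.368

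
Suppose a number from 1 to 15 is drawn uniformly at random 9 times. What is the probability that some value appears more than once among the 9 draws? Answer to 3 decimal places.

P(all 9 different) = 15/15 · 14/15 · ··· · 7/15 ≈ 0.047.
P(at least two equal) = 1 − 0.047 = 0.953.

0.953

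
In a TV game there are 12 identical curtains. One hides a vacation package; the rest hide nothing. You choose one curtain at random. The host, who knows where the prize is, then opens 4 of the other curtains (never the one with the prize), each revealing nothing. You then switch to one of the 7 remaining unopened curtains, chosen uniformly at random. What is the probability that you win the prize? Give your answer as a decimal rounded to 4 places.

0.1310

Your original curtain holds the prize with probability 1/12, so the other 11 collectively hold it with probability 11/12.
The host can always find 4 empty curtains to open, so the reveals don't change that 11/12; it is now spread over the 7 remaining unopened curtains.
P(win by switching) = (11/12) · (1/7) = 11/84 ≈ 0.1310.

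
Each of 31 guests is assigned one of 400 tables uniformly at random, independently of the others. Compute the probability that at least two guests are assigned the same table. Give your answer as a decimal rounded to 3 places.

It's easier to compute the probability that all 31 are distinct.
P(all distinct) = 400/400 · 399/400 · ··· · 370/400 ≈ 0.303.
So the probability of at least one match is 1 − 0.303 = 0.697.

0.697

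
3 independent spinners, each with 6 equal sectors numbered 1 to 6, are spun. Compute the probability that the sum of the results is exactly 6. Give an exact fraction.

5/108

There are 6^3 = 216 equally likely outcomes.
The number of ordered 3-tuples from {1,…,6} summing to 6 is 10.
P(sum = 6) = 10/216 = 5/108.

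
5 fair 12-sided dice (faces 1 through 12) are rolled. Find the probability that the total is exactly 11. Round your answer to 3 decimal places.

There are 12^5 = 248832 equally likely outcomes.
The number of ordered 5-tuples from {1,…,12} summing to 11 is 210.
P(sum = 11) = 210/248832 = 35/41472 ≈ 0.001.

0.001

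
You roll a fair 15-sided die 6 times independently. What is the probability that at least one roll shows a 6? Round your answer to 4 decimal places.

P(no roll shows a 6) = (14/15)^6 ≈ 0.6610.
P(at least one) = 1 − 0.6610 = 0.3390.

0.3390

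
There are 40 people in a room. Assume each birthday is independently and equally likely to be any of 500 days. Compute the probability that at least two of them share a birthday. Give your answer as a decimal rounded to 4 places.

It's easier to compute the probability that all 40 are distinct.
P(all distinct) = 500/500 · 499/500 · ··· · 461/500 ≈ 0.2013.
So the probability of at least one match is 1 − 0.2013 = 0.7987.

0.7987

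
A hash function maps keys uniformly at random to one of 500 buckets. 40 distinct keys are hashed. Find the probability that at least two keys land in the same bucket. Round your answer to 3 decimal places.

It's easier to compute the probability that all 40 are distinct.
P(all distinct) = 500/500 · 499/500 · ··· · 461/500 ≈ 0.201.
So the probability of at least one match is 1 − 0.201 = 0.799.

0.799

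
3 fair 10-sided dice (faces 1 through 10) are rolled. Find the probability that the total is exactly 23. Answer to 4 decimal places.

0.0360

There are 10^3 = 1000 equally likely outcomes.
The number of ordered 3-tuples from {1,…,10} summing to 23 is 36.
P(sum = 23) = 36/1000 = 9/250 ≈ 0.0360.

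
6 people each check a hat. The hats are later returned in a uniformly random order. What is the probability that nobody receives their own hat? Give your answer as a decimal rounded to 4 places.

0.3681

This is the derangement probability: permutations of 6 with no fixed point.
D(6) = 6! · (1 − 1/1! + 1/2! − ··· + (−1)^6/6!) = 265.
P = 265/720 = 53/144 ≈ 0.3681.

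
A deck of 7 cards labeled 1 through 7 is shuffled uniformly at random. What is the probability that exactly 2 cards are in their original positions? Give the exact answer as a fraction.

11/60

Choose which 2 of the 7 are fixed: C(7,2) = 21 ways.
The remaining 5 must have no fixed point: D(5) = 44.
P = 21·44/5040 = 11/60.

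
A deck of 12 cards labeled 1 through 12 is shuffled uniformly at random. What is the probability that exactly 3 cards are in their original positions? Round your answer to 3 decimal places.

Choose which 3 of the 12 are fixed: C(12,3) = 220 ways.
The remaining 9 must have no fixed point: D(9) = 133496.
P = 220·133496/479001600 = 16687/272160 ≈ 0.061.

0.061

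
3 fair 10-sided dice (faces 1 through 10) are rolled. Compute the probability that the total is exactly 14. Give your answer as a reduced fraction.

69/1000

There are 10^3 = 1000 equally likely outcomes.
The number of ordered 3-tuples from {1,…,10} summing to 14 is 69.
P(sum = 14) = 69/1000.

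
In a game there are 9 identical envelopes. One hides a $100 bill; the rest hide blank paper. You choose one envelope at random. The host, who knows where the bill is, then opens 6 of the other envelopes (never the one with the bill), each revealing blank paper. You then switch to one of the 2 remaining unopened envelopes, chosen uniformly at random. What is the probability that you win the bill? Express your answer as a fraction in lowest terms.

Your original envelope holds the bill with probability 1/9, so the other 8 collectively hold it with probability 8/9.
The host can always find 6 empty envelopes to open, so the reveals don't change that 8/9; it is now spread over the 2 remaining unopened envelopes.
P(win by switching) = (8/9) · (1/2) = 4/9.

4/9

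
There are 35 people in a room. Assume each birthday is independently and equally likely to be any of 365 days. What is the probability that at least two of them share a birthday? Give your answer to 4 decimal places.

0.8144

It's easier to compute the probability that all 35 are distinct.
P(all distinct) = 365/365 · 364/365 · ··· · 331/365 ≈ 0.1856.
So the probability of at least one match is 1 − 0.1856 = 0.8144.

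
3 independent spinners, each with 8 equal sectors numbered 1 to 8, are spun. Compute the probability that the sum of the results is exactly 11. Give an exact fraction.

There are 8^3 = 512 equally likely outcomes.
The number of ordered 3-tuples from {1,…,8} summing to 11 is 42.
P(sum = 11) = 42/512 = 21/256.

21/256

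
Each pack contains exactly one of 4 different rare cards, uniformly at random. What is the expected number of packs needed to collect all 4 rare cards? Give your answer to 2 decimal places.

8.33

After i distinct types are collected, each trial gives a new one with probability (4−i)/4, so the expected wait for the next new type is 4/(4−i).
E = 4/4 + 4/3 + 4/2 + 4/1 = 25/3 ≈ 8.33.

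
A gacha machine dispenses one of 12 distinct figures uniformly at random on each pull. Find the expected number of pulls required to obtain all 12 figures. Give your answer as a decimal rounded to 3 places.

After i distinct types are collected, each trial gives a new one with probability (12−i)/12, so the expected wait for the next new type is 12/(12−i).
E = 12/12 + 12/11 + 12/10 + 12/9 + 12/8 + 12/7 + 12/6 + 12/5 + 12/4 + 12/3 + 12/2 + 12/1 = 86021/2310 ≈ 37.239.

37.239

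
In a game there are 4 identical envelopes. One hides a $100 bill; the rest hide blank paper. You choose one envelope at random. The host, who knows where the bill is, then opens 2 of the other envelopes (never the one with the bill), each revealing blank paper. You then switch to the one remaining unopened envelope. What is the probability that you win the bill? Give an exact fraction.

Your original envelope holds the bill with probability 1/4, so the other 3 collectively hold it with probability 3/4.
The host can always find 2 empty envelopes to open, so the reveals don't change that 3/4; it is now spread over the 1 remaining unopened envelope.
P(win by switching) = (3/4) · (1/1) = 3/4.

3/4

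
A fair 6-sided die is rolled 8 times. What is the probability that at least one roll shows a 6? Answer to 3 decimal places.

0.767

P(no roll shows a 6) = (5/6)^8 ≈ 0.233.
P(at least one) = 1 − 0.233 = 0.767.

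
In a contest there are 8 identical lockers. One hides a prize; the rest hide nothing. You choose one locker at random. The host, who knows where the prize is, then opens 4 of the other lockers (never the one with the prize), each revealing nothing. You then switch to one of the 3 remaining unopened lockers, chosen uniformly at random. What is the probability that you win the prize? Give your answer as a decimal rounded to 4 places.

Your original locker holds the prize with probability 1/8, so the other 7 collectively hold it with probability 7/8.
The host can always find 4 empty lockers to open, so the reveals don't change that 7/8; it is now spread over the 3 remaining unopened lockers.
P(win by switching) = (7/8) · (1/3) = 7/24 ≈ 0.2917.

0.2917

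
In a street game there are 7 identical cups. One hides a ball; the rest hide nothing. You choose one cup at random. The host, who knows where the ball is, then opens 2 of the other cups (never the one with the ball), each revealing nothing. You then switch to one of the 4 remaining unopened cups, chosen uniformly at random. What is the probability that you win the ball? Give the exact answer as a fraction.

3/14

Your original cup holds the ball with probability 1/7, so the other 6 collectively hold it with probability 6/7.
The host can always find 2 empty cups to open, so the reveals don't change that 6/7; it is now spread over the 4 remaining unopened cups.
P(win by switching) = (6/7) · (1/4) = 3/14.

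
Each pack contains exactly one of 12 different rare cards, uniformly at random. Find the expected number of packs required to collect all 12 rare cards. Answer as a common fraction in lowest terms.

After i distinct types are collected, each trial gives a new one with probability (12−i)/12, so the expected wait for the next new type is 12/(12−i).
E = 12/12 + 12/11 + 12/10 + 12/9 + 12/8 + 12/7 + 12/6 + 12/5 + 12/4 + 12/3 + 12/2 + 12/1 = 86021/2310.

86021/2310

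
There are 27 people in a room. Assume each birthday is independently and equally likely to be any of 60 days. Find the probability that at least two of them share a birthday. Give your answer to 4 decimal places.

It's easier to compute the probability that all 27 are distinct.
P(all distinct) = 60/60 · 59/60 · ··· · 34/60 ≈ 0.0009.
So the probability of at least one match is 1 − 0.0009 = 0.9991.

0.9991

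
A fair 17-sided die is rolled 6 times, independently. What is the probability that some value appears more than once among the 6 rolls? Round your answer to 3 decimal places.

0.631

P(all 6 different) = 17/17 · 16/17 · ··· · 12/17 ≈ 0.369.
P(at least two equal) = 1 − 0.369 = 0.631.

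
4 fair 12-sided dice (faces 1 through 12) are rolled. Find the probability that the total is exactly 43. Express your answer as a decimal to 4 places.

0.0027

There are 12^4 = 20736 equally likely outcomes.
The number of ordered 4-tuples from {1,…,12} summing to 43 is 56.
P(sum = 43) = 56/20736 = 7/2592 ≈ 0.0027.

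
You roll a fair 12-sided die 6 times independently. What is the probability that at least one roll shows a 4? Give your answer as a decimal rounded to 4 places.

0.4067

P(no roll shows a 4) = (11/12)^6 ≈ 0.5933.
P(at least one) = 1 − 0.5933 = 0.4067.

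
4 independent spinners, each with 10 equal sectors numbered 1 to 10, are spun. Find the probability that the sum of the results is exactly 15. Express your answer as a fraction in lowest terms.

87/2500

There are 10^4 = 10000 equally likely outcomes.
The number of ordered 4-tuples from {1,…,10} summing to 15 is 348.
P(sum = 15) = 348/10000 = 87/2500.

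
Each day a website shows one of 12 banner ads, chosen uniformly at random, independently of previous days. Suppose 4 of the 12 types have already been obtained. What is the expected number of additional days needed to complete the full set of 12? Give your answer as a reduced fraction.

Starting from 4 distinct types, each trial gives a new one with probability (12−i)/12 when i types are held, so the wait for the next new type is 12/(12−i).
E = 12/8 + 12/7 + 12/6 + 12/5 + 12/4 + 12/3 + 12/2 + 12/1 = 2283/70.

2283/70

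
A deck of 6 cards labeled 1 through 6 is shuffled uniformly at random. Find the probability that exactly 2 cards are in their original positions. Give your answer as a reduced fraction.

Choose which 2 of the 6 are fixed: C(6,2) = 15 ways.
The remaining 4 must have no fixed point: D(4) = 9.
P = 15·9/720 = 3/16.

3/16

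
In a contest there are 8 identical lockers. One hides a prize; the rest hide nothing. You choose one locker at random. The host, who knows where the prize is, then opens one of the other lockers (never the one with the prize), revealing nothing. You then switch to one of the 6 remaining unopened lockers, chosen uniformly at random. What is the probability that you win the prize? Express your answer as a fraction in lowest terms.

7/48

Your original locker holds the prize with probability 1/8, so the other 7 collectively hold it with probability 7/8.
The host can always find an empty locker to open, so this doesn't change that 7/8; it is now spread over the 6 remaining unopened lockers.
P(win by switching) = (7/8) · (1/6) = 7/48.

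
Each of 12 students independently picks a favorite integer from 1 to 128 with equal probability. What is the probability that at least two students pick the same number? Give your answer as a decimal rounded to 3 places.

It's easier to compute the probability that all 12 are distinct.
P(all distinct) = 128/128 · 127/128 · ··· · 117/128 ≈ 0.588.
So the probability of at least one match is 1 − 0.588 = 0.412.

0.412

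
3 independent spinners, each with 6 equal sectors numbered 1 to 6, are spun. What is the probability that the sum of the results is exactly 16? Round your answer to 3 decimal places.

0.028

There are 6^3 = 216 equally likely outcomes.
The number of ordered 3-tuples from {1,…,6} summing to 16 is 6.
P(sum = 16) = 6/216 = 1/36 ≈ 0.028.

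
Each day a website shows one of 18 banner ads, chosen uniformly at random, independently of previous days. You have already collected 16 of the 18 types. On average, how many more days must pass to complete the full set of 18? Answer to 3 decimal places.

Starting from 16 distinct types, each trial gives a new one with probability (18−i)/18 when i types are held, so the wait for the next new type is 18/(18−i).
E = 18/2 + 18/1 = 27 ≈ 27.000.

27.000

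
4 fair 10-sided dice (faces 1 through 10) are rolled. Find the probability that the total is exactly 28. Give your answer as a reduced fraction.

83/2000

There are 10^4 = 10000 equally likely outcomes.
The number of ordered 4-tuples from {1,…,10} summing to 28 is 415.
P(sum = 28) = 415/10000 = 83/2000.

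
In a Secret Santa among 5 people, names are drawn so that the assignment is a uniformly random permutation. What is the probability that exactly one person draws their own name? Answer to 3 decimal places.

Choose which one is fixed: C(5,1) = 5 ways.
The remaining 4 must have no fixed point: D(4) = 9.
P = 5·9/120 = 3/8 ≈ 0.375.

0.375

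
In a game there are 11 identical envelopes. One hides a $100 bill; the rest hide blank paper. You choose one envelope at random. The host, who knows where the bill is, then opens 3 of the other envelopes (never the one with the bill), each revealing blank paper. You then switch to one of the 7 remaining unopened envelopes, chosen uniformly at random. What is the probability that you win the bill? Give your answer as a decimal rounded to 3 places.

Your original envelope holds the bill with probability 1/11, so the other 10 collectively hold it with probability 10/11.
The host can always find 3 empty envelopes to open, so the reveals don't change that 10/11; it is now spread over the 7 remaining unopened envelopes.
P(win by switching) = (10/11) · (1/7) = 10/77 ≈ 0.130.

0.130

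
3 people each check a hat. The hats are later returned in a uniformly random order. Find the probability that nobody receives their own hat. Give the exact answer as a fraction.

1/3

This is the derangement probability: permutations of 3 with no fixed point.
D(3) = 3! · (1 − 1/1! + 1/2! − ··· + (−1)^3/3!) = 2.
P = 2/6 = 1/3.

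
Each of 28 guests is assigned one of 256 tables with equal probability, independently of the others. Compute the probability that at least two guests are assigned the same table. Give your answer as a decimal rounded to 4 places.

It's easier to compute the probability that all 28 are distinct.
P(all distinct) = 256/256 · 255/256 · ··· · 229/256 ≈ 0.2160.
So the probability of at least one match is 1 − 0.2160 = 0.7840.

0.7840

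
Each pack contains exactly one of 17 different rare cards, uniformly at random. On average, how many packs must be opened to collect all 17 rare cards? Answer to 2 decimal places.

58.47

After i distinct types are collected, each trial gives a new one with probability (17−i)/17, so the expected wait for the next new type is 17/(17−i).
E = 17/17 + 17/16 + 17/15 + 17/14 + 17/13 + 17/12 + 17/11 + 17/10 + 17/9 + 17/8 + 17/7 + 17/6 + 17/5 + 17/4 + 17/3 + 17/2 + 17/1 = 42142223/720720 ≈ 58.47.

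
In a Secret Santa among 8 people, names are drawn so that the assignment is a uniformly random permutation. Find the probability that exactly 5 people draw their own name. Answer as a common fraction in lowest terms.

Choose which 5 of the 8 are fixed: C(8,5) = 56 ways.
The remaining 3 must have no fixed point: D(3) = 2.
P = 56·2/40320 = 1/360.

1/360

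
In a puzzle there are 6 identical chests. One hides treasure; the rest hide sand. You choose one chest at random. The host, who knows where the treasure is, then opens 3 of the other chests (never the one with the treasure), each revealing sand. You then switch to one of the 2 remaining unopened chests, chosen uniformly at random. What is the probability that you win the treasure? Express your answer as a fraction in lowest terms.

5/12

Your original chest holds the treasure with probability 1/6, so the other 5 collectively hold it with probability 5/6.
The host can always find 3 empty chests to open, so the reveals don't change that 5/6; it is now spread over the 2 remaining unopened chests.
P(win by switching) = (5/6) · (1/2) = 5/12.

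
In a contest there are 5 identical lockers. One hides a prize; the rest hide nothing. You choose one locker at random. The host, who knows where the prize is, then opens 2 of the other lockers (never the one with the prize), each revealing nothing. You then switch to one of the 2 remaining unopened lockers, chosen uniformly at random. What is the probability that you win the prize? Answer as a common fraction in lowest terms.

2/5

Your original locker holds the prize with probability 1/5, so the other 4 collectively hold it with probability 4/5.
The host can always find 2 empty lockers to open, so the reveals don't change that 4/5; it is now spread over the 2 remaining unopened lockers.
P(win by switching) = (4/5) · (1/2) = 2/5.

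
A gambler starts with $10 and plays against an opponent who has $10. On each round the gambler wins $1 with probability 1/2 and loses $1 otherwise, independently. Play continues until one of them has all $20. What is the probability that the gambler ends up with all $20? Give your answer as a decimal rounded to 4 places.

With a fair step, P(i) = ½P(i−1) + ½P(i+1) with P(0)=0, P(20)=1 has the linear solution P(i) = i/20.
P(10) = 10/20 = 1/2 ≈ 0.5000.

0.5000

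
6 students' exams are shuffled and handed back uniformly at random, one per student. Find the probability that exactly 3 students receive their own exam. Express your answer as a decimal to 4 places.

0.0556

Choose which 3 of the 6 are fixed: C(6,3) = 20 ways.
The remaining 3 must have no fixed point: D(3) = 2.
P = 20·2/720 = 1/18 ≈ 0.0556.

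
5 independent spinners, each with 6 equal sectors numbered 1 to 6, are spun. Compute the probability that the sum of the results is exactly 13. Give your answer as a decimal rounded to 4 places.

0.0540

There are 6^5 = 7776 equally likely outcomes.
The number of ordered 5-tuples from {1,…,6} summing to 13 is 420.
P(sum = 13) = 420/7776 = 35/648 ≈ 0.0540.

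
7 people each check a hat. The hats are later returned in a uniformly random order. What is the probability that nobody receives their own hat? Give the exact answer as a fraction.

103/280

This is the derangement probability: permutations of 7 with no fixed point.
D(7) = 7! · (1 − 1/1! + 1/2! − ··· + (−1)^7/7!) = 1854.
P = 1854/5040 = 103/280.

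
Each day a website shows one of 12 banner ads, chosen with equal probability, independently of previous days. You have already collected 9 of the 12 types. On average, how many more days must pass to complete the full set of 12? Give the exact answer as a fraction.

Starting from 9 distinct types, each trial gives a new one with probability (12−i)/12 when i types are held, so the wait for the next new type is 12/(12−i).
E = 12/3 + 12/2 + 12/1 = 22.

22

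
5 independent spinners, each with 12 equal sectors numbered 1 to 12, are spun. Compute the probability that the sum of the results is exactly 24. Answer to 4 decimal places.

0.0290

There are 12^5 = 248832 equally likely outcomes.
The number of ordered 5-tuples from {1,…,12} summing to 24 is 7205.
P(sum = 24) = 7205/248832 ≈ 0.0290.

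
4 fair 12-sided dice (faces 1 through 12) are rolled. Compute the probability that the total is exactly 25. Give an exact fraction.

There are 12^4 = 20736 equally likely outcomes.
The number of ordered 4-tuples from {1,…,12} summing to 25 is 1144.
P(sum = 25) = 1144/20736 = 143/2592.

143/2592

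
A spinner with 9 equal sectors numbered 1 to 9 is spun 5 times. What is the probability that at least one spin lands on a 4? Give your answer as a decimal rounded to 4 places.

0.4451

P(no spin lands on a 4) = (8/9)^5 ≈ 0.5549.
P(at least one) = 1 − 0.5549 = 0.4451.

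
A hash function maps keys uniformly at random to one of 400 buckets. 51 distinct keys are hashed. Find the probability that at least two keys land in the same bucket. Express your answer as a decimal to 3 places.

0.964

It's easier to compute the probability that all 51 are distinct.
P(all distinct) = 400/400 · 399/400 · ··· · 350/400 ≈ 0.036.
So the probability of at least one match is 1 − 0.036 = 0.964.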